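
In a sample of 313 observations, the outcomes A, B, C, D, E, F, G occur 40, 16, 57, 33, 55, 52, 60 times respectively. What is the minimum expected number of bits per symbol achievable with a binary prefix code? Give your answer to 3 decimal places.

2.783 bits/symbol

Probabilities are the counts divided by 313.
Repeatedly combine the two least-probable nodes; the expected code length is the sum of the merged weights.
merge 16/313 + 33/313 → 49/313
merge 40/313 + 49/313 → 89/313
merge 52/313 + 55/313 → 107/313
merge 57/313 + 60/313 → 117/313
merge 89/313 + 107/313 → 196/313
merge 117/313 + 196/313 → 1
L = 49/313 + 89/313 + 107/313 + 117/313 + 196/313 + 1 = 871/313 ≈ 2.783 bits/symbol.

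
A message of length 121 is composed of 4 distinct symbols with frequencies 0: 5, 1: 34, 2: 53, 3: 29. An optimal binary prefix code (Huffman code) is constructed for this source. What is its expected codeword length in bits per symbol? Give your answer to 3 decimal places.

Probabilities are the counts divided by 121.
Repeatedly combine the two least-probable nodes; the expected code length is the sum of the merged weights.
merge 5/121 + 29/121 → 34/121
merge 34/121 + 34/121 → 68/121
merge 53/121 + 68/121 → 1
L = 34/121 + 68/121 + 1 = 223/121 ≈ 1.843 bits/symbol.

1.843 bits/symbol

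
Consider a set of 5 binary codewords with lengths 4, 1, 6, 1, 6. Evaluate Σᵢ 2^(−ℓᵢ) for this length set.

1.09375

With common denominator 2^6 = 64: Σ 2^(−ℓᵢ) = 4/64 + 32/64 + 1/64 + 32/64 + 1/64 = 70/64 = 1.09375.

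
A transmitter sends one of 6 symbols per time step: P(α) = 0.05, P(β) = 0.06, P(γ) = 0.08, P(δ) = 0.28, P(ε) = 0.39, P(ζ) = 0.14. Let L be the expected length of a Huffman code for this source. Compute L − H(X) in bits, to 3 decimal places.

Entropy H = −Σ p log₂ p ≈ 2.1923 bits.
Huffman merges: 1/20+3/50→11/100; 2/25+11/100→19/100; 7/50+19/100→33/100; 7/25+33/100→61/100; 39/100+61/100→1. L = 56/25 ≈ 2.2400.
L − H = 2.2400 − 2.1923 = 0.048 bits.

0.048 bits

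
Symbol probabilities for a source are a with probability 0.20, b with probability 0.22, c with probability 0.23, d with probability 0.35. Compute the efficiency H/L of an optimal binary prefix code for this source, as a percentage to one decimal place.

98.1%

Entropy H = −Σ p log₂ p ≈ 1.9627 bits.
Huffman merges: 1/5+11/50→21/50; 23/100+7/20→29/50; 21/50+29/50→1. L = 2 ≈ 2.0000.
Efficiency = H/L = 1.9627/2.0000 = 98.1%.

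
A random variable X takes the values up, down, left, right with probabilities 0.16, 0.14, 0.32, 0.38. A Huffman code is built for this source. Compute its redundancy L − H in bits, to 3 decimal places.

Entropy H = −Σ p log₂ p ≈ 1.8766 bits.
Huffman merges: 7/50+4/25→3/10; 3/10+8/25→31/50; 19/50+31/50→1. L = 48/25 ≈ 1.9200.
L − H = 1.9200 − 1.8766 = 0.043 bits.

0.043 bits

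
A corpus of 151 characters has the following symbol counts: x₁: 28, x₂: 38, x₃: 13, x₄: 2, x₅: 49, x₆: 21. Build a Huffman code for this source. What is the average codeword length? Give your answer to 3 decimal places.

Probabilities are the counts divided by 151.
Repeatedly combine the two least-probable nodes; the expected code length is the sum of the merged weights.
merge 2/151 + 13/151 → 15/151
merge 15/151 + 21/151 → 36/151
merge 28/151 + 36/151 → 64/151
merge 38/151 + 49/151 → 87/151
merge 64/151 + 87/151 → 1
L = 15/151 + 36/151 + 64/151 + 87/151 + 1 = 353/151 ≈ 2.338 bits/symbol.

2.338 bits/symbol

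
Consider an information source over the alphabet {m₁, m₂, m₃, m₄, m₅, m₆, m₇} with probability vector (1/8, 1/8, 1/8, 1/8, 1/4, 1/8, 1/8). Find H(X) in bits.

Each probability is a power of 1/2, so log₂(1/p) is an integer.
H = Σ p·log₂(1/p) = 1/8·3 + 1/8·3 + 1/8·3 + 1/8·3 + 1/4·2 + 1/8·3 + 1/8·3 = 2.75 bits.

2.75 bits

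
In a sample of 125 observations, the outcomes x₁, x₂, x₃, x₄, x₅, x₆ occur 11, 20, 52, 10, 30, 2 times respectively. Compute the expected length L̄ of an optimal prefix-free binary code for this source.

2.208 bits/symbol

Probabilities are the counts divided by 125.
Repeatedly combine the two least-probable nodes; the expected code length is the sum of the merged weights.
merge 2/125 + 2/25 → 12/125
merge 11/125 + 12/125 → 23/125
merge 4/25 + 23/125 → 43/125
merge 6/25 + 43/125 → 73/125
merge 52/125 + 73/125 → 1
L = 12/125 + 23/125 + 43/125 + 73/125 + 1 = 276/125 = 2.208 bits/symbol.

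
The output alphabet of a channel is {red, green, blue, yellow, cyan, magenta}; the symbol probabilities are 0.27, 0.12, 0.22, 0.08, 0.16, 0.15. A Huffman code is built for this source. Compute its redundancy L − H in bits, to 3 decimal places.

0.027 bits

Entropy H = −Σ p log₂ p ≈ 2.4827 bits.
Huffman merges: 2/25+3/25→1/5; 3/20+4/25→31/100; 1/5+11/50→21/50; 27/100+31/100→29/50; 21/50+29/50→1. L = 251/100 ≈ 2.5100.
L − H = 2.5100 − 2.4827 = 0.027 bits.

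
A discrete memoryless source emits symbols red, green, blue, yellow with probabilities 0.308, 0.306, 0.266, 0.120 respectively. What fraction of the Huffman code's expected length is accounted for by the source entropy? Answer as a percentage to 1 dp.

96.1%

Entropy H = −Σ p log₂ p ≈ 1.9213 bits.
Huffman merges: 3/25+133/500→193/500; 153/500+77/250→307/500; 193/500+307/500→1. L = 2 ≈ 2.0000.
Efficiency = H/L = 1.9213/2.0000 = 96.1%.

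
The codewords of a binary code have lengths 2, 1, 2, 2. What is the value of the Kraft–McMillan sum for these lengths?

1.25

With common denominator 2^2 = 4: Σ 2^(−ℓᵢ) = 1/4 + 2/4 + 1/4 + 1/4 = 5/4 = 1.25.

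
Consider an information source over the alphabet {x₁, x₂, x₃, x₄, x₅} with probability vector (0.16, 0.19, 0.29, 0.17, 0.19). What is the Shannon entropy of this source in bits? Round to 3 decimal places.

2.286 bits

H = −Σ pᵢ log₂ pᵢ.
−0.16·log₂(0.16) = 0.4230
−0.19·log₂(0.19) = 0.4552
−0.29·log₂(0.29) = 0.5179
−0.17·log₂(0.17) = 0.4346
−0.19·log₂(0.19) = 0.4552
Sum ≈ 2.2860 → 2.286 bits.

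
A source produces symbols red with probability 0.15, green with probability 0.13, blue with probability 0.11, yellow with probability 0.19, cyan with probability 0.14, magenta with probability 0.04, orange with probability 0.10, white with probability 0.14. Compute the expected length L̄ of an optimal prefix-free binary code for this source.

Repeatedly combine the two least-probable nodes; the expected code length is the sum of the merged weights.
merge 1/25 + 1/10 → 7/50
merge 11/100 + 13/100 → 6/25
merge 7/50 + 7/50 → 7/25
merge 7/50 + 3/20 → 29/100
merge 19/100 + 6/25 → 43/100
merge 7/25 + 29/100 → 57/100
merge 43/100 + 57/100 → 1
L = 7/50 + 6/25 + 7/25 + 29/100 + 43/100 + 57/100 + 1 = 59/20 = 2.95 bits/symbol.

2.95 bits/symbol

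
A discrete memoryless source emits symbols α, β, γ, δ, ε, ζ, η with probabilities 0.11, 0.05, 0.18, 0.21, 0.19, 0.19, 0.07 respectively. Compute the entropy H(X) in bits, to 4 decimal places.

2.6635 bits

H = −Σ pᵢ log₂ pᵢ.
−0.11·log₂(0.11) = 0.3503
−0.05·log₂(0.05) = 0.2161
−0.18·log₂(0.18) = 0.4453
−0.21·log₂(0.21) = 0.4728
−0.19·log₂(0.19) = 0.4552
−0.19·log₂(0.19) = 0.4552
−0.07·log₂(0.07) = 0.2686
Sum ≈ 2.6635 → 2.6635 bits.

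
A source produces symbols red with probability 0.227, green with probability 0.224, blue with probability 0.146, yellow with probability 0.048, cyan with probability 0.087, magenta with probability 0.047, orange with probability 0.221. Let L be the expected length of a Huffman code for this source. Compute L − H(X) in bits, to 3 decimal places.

0.025 bits

Entropy H = −Σ p log₂ p ≈ 2.5798 bits.
Huffman merges: 47/1000+6/125→19/200; 87/1000+19/200→91/500; 73/500+91/500→41/125; 221/1000+28/125→89/200; 227/1000+41/125→111/200; 89/200+111/200→1. L = 521/200 ≈ 2.6050.
L − H = 2.6050 − 2.5798 = 0.025 bits.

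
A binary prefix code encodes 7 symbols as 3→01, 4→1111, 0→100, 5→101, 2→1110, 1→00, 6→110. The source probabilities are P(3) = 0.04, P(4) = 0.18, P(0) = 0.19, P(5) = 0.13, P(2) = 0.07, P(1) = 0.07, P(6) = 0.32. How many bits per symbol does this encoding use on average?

3.14 bits/symbol

L̄ = Σ pᵢ·ℓᵢ = 0.04·2 + 0.18·4 + 0.19·3 + 0.13·3 + 0.07·4 + 0.07·2 + 0.32·3 = 3.14 bits/symbol.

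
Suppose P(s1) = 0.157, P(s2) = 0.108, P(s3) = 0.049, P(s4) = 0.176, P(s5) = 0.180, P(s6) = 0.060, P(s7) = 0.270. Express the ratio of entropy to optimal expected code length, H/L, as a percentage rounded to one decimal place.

98.5%

Entropy H = −Σ p log₂ p ≈ 2.6193 bits.
Huffman merges: 49/1000+3/50→109/1000; 27/250+109/1000→217/1000; 157/1000+22/125→333/1000; 9/50+217/1000→397/1000; 27/100+333/1000→603/1000; 397/1000+603/1000→1. L = 2659/1000 ≈ 2.6590.
Efficiency = H/L = 2.6193/2.6590 = 98.5%.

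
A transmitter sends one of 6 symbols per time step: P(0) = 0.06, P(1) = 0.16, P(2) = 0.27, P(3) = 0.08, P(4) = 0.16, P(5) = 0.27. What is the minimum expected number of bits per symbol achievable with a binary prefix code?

Repeatedly combine the two least-probable nodes; the expected code length is the sum of the merged weights.
merge 3/50 + 2/25 → 7/50
merge 7/50 + 4/25 → 3/10
merge 4/25 + 27/100 → 43/100
merge 27/100 + 3/10 → 57/100
merge 43/100 + 57/100 → 1
L = 7/50 + 3/10 + 43/100 + 57/100 + 1 = 61/25 = 2.44 bits/symbol.

2.44 bits/symbol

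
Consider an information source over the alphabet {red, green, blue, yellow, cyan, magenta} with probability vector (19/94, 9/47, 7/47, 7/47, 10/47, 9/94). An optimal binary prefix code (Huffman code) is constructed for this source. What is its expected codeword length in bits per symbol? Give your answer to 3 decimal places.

2.585 bits/symbol

Repeatedly combine the two least-probable nodes; the expected code length is the sum of the merged weights.
merge 9/94 + 7/47 → 23/94
merge 7/47 + 9/47 → 16/47
merge 19/94 + 10/47 → 39/94
merge 23/94 + 16/47 → 55/94
merge 39/94 + 55/94 → 1
L = 23/94 + 16/47 + 39/94 + 55/94 + 1 = 243/94 ≈ 2.585 bits/symbol.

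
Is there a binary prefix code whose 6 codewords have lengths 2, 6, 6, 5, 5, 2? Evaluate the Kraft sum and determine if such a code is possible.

With common denominator 2^6 = 64: Σ 2^(−ℓᵢ) = 16/64 + 1/64 + 1/64 + 2/64 + 2/64 + 16/64 = 38/64 = 0.59375.
Kraft's inequality requires Σ ≤ 1; here Σ = 0.59375 ≤ 1, so such a prefix code exists.

0.59375; yes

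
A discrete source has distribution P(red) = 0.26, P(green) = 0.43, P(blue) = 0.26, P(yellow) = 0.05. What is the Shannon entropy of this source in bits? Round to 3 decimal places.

H = −Σ pᵢ log₂ pᵢ.
−0.26·log₂(0.26) = 0.5053
−0.43·log₂(0.43) = 0.5236
−0.26·log₂(0.26) = 0.5053
−0.05·log₂(0.05) = 0.2161
Sum ≈ 1.7502 → 1.750 bits.

1.750 bits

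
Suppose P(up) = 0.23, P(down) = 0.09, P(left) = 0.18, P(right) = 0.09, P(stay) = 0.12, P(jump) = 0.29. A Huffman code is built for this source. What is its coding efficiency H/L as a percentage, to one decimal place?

Entropy H = −Σ p log₂ p ≈ 2.4433 bits.
Huffman merges: 9/100+9/100→9/50; 3/25+9/50→3/10; 9/50+23/100→41/100; 29/100+3/10→59/100; 41/100+59/100→1. L = 62/25 ≈ 2.4800.
Efficiency = H/L = 2.4433/2.4800 = 98.5%.

98.5%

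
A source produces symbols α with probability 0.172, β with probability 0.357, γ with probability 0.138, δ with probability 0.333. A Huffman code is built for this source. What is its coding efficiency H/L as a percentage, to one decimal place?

96.8%

Entropy H = −Σ p log₂ p ≈ 1.8899 bits.
Huffman merges: 69/500+43/250→31/100; 31/100+333/1000→643/1000; 357/1000+643/1000→1. L = 1953/1000 ≈ 1.9530.
Efficiency = H/L = 1.8899/1.9530 = 96.8%.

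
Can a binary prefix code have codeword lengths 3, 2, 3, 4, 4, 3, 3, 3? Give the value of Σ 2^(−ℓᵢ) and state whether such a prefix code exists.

1; yes

With common denominator 2^4 = 16: Σ 2^(−ℓᵢ) = 2/16 + 4/16 + 2/16 + 1/16 + 1/16 + 2/16 + 2/16 + 2/16 = 16/16 = 1.
Kraft's inequality requires Σ ≤ 1; here Σ = 1 ≤ 1, so such a prefix code exists.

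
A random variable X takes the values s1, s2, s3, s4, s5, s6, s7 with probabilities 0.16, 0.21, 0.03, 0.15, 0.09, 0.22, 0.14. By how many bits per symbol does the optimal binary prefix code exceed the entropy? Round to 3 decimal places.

Entropy H = −Σ p log₂ p ≈ 2.6485 bits.
Huffman merges: 3/100+9/100→3/25; 3/25+7/50→13/50; 3/20+4/25→31/100; 21/100+11/50→43/100; 13/50+31/100→57/100; 43/100+57/100→1. L = 269/100 ≈ 2.6900.
L − H = 2.6900 − 2.6485 = 0.042 bits.

0.042 bits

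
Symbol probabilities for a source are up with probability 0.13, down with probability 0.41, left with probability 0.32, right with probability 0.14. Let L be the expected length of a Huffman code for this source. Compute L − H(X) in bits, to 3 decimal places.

0.027 bits

Entropy H = −Σ p log₂ p ≈ 1.8332 bits.
Huffman merges: 13/100+7/50→27/100; 27/100+8/25→59/100; 41/100+59/100→1. L = 93/50 ≈ 1.8600.
L − H = 1.8600 − 1.8332 = 0.027 bits.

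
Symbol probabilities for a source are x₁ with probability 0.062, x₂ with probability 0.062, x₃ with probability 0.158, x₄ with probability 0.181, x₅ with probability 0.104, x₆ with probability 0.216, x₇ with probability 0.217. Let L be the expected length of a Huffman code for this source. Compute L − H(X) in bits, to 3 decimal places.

Entropy H = −Σ p log₂ p ≈ 2.6598 bits.
Huffman merges: 31/500+31/500→31/250; 13/125+31/250→57/250; 79/500+181/1000→339/1000; 27/125+217/1000→433/1000; 57/250+339/1000→567/1000; 433/1000+567/1000→1. L = 2691/1000 ≈ 2.6910.
L − H = 2.6910 − 2.6598 = 0.031 bits.

0.031 bits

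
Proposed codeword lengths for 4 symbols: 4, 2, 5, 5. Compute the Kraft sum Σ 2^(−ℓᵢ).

0.375

With common denominator 2^5 = 32: Σ 2^(−ℓᵢ) = 2/32 + 8/32 + 1/32 + 1/32 = 12/32 = 0.375.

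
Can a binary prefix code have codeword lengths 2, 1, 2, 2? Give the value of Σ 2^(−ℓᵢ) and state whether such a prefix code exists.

With common denominator 2^2 = 4: Σ 2^(−ℓᵢ) = 1/4 + 2/4 + 1/4 + 1/4 = 5/4 = 1.25.
Kraft's inequality requires Σ ≤ 1; here Σ = 1.25 > 1, so no such prefix code exists.

1.25; no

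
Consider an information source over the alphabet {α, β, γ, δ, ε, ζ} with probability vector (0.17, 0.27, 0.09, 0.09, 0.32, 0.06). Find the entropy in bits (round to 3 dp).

2.339 bits

H = −Σ pᵢ log₂ pᵢ.
−0.17·log₂(0.17) = 0.4346
−0.27·log₂(0.27) = 0.5100
−0.09·log₂(0.09) = 0.3127
−0.09·log₂(0.09) = 0.3127
−0.32·log₂(0.32) = 0.5260
−0.06·log₂(0.06) = 0.2435
Sum ≈ 2.3395 → 2.339 bits.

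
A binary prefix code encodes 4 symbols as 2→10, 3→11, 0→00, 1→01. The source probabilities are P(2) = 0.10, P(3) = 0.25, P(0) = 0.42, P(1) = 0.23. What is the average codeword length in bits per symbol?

2 bits/symbol

L̄ = Σ pᵢ·ℓᵢ = 0.10·2 + 0.25·2 + 0.42·2 + 0.23·2 = 2 bits/symbol.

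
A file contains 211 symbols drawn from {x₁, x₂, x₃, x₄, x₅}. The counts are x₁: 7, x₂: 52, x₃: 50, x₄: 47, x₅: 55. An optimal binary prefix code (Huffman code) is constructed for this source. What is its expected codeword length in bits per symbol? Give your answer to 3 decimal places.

Probabilities are the counts divided by 211.
Repeatedly combine the two least-probable nodes; the expected code length is the sum of the merged weights.
merge 7/211 + 47/211 → 54/211
merge 50/211 + 52/211 → 102/211
merge 54/211 + 55/211 → 109/211
merge 102/211 + 109/211 → 1
L = 54/211 + 102/211 + 109/211 + 1 = 476/211 ≈ 2.256 bits/symbol.

2.256 bits/symbol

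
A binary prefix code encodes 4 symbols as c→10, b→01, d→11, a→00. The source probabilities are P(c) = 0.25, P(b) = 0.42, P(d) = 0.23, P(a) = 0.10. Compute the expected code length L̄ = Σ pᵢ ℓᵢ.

L̄ = Σ pᵢ·ℓᵢ = 0.25·2 + 0.42·2 + 0.23·2 + 0.10·2 = 2 bits/symbol.

2 bits/symbol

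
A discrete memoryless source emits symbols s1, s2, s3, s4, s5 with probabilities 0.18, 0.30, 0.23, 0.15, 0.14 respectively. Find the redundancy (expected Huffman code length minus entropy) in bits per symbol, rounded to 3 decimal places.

Entropy H = −Σ p log₂ p ≈ 2.2617 bits.
Huffman merges: 7/50+3/20→29/100; 9/50+23/100→41/100; 29/100+3/10→59/100; 41/100+59/100→1. L = 229/100 ≈ 2.2900.
L − H = 2.2900 − 2.2617 = 0.028 bits.

0.028 bits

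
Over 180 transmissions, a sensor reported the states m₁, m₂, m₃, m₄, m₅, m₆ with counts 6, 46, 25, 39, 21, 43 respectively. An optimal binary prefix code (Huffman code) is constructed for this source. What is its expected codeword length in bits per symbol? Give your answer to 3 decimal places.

2.439 bits/symbol

Probabilities are the counts divided by 180.
Repeatedly combine the two least-probable nodes; the expected code length is the sum of the merged weights.
merge 1/30 + 7/60 → 3/20
merge 5/36 + 3/20 → 13/45
merge 13/60 + 43/180 → 41/90
merge 23/90 + 13/45 → 49/90
merge 41/90 + 49/90 → 1
L = 3/20 + 13/45 + 41/90 + 49/90 + 1 = 439/180 ≈ 2.439 bits/symbol.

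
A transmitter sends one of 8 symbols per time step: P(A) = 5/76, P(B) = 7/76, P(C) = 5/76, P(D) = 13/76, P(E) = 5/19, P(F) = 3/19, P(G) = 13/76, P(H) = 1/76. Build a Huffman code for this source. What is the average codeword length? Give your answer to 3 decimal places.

2.789 bits/symbol

Repeatedly combine the two least-probable nodes; the expected code length is the sum of the merged weights.
merge 1/76 + 5/76 → 3/38
merge 5/76 + 3/38 → 11/76
merge 7/76 + 11/76 → 9/38
merge 3/19 + 13/76 → 25/76
merge 13/76 + 9/38 → 31/76
merge 5/19 + 25/76 → 45/76
merge 31/76 + 45/76 → 1
L = 3/38 + 11/76 + 9/38 + 25/76 + 31/76 + 45/76 + 1 = 53/19 ≈ 2.789 bits/symbol.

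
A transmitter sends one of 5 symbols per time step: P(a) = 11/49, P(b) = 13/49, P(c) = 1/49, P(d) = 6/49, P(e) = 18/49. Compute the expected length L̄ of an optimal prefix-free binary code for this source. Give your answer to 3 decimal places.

Repeatedly combine the two least-probable nodes; the expected code length is the sum of the merged weights.
merge 1/49 + 6/49 → 1/7
merge 1/7 + 11/49 → 18/49
merge 13/49 + 18/49 → 31/49
merge 18/49 + 31/49 → 1
L = 1/7 + 18/49 + 31/49 + 1 = 15/7 ≈ 2.143 bits/symbol.

2.143 bits/symbol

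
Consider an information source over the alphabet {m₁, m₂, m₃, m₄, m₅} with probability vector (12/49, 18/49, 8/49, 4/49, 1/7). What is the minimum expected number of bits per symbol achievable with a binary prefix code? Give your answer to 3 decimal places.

Repeatedly combine the two least-probable nodes; the expected code length is the sum of the merged weights.
merge 4/49 + 1/7 → 11/49
merge 8/49 + 11/49 → 19/49
merge 12/49 + 18/49 → 30/49
merge 19/49 + 30/49 → 1
L = 11/49 + 19/49 + 30/49 + 1 = 109/49 ≈ 2.224 bits/symbol.

2.224 bits/symbol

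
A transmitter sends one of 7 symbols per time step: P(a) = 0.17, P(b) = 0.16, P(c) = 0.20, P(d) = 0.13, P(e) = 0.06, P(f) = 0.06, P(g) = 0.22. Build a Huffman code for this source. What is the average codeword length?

Repeatedly combine the two least-probable nodes; the expected code length is the sum of the merged weights.
merge 3/50 + 3/50 → 3/25
merge 3/25 + 13/100 → 1/4
merge 4/25 + 17/100 → 33/100
merge 1/5 + 11/50 → 21/50
merge 1/4 + 33/100 → 29/50
merge 21/50 + 29/50 → 1
L = 3/25 + 1/4 + 33/100 + 21/50 + 29/50 + 1 = 27/10 = 2.7 bits/symbol.

2.7 bits/symbol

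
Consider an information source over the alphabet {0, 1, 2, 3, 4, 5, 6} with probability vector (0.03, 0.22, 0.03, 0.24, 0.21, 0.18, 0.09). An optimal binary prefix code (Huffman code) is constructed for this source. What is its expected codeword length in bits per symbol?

Repeatedly combine the two least-probable nodes; the expected code length is the sum of the merged weights.
merge 3/100 + 3/100 → 3/50
merge 3/50 + 9/100 → 3/20
merge 3/20 + 9/50 → 33/100
merge 21/100 + 11/50 → 43/100
merge 6/25 + 33/100 → 57/100
merge 43/100 + 57/100 → 1
L = 3/50 + 3/20 + 33/100 + 43/100 + 57/100 + 1 = 127/50 = 2.54 bits/symbol.

2.54 bits/symbol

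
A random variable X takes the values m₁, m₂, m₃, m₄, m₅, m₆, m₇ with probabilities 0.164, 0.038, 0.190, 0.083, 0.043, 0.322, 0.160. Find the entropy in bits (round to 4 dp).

H = −Σ pᵢ log₂ pᵢ.
−0.164·log₂(0.164) = 0.4278
−0.038·log₂(0.038) = 0.1793
−0.190·log₂(0.190) = 0.4552
−0.083·log₂(0.083) = 0.2980
−0.043·log₂(0.043) = 0.1952
−0.322·log₂(0.322) = 0.5264
−0.160·log₂(0.160) = 0.4230
Sum ≈ 2.5049 → 2.5049 bits.

2.5049 bits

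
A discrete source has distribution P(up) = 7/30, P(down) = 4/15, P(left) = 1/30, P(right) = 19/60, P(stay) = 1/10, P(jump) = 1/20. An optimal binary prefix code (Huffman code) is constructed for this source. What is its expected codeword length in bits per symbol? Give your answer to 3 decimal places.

2.267 bits/symbol

Repeatedly combine the two least-probable nodes; the expected code length is the sum of the merged weights.
merge 1/30 + 1/20 → 1/12
merge 1/12 + 1/10 → 11/60
merge 11/60 + 7/30 → 5/12
merge 4/15 + 19/60 → 7/12
merge 5/12 + 7/12 → 1
L = 1/12 + 11/60 + 5/12 + 7/12 + 1 = 34/15 ≈ 2.267 bits/symbol.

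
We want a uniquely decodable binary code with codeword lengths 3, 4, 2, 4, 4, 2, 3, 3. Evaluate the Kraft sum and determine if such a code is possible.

With common denominator 2^4 = 16: Σ 2^(−ℓᵢ) = 2/16 + 1/16 + 4/16 + 1/16 + 1/16 + 4/16 + 2/16 + 2/16 = 17/16 = 1.0625.
Kraft's inequality requires Σ ≤ 1; here Σ = 1.0625 > 1, so no such prefix code exists.

1.0625; no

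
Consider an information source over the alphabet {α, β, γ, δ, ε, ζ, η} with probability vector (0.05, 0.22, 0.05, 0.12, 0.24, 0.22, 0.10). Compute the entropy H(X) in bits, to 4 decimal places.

H = −Σ pᵢ log₂ pᵢ.
−0.05·log₂(0.05) = 0.2161
−0.22·log₂(0.22) = 0.4806
−0.05·log₂(0.05) = 0.2161
−0.12·log₂(0.12) = 0.3671
−0.24·log₂(0.24) = 0.4941
−0.22·log₂(0.22) = 0.4806
−0.10·log₂(0.10) = 0.3322
Sum ≈ 2.5867 → 2.5867 bits.

2.5867 bits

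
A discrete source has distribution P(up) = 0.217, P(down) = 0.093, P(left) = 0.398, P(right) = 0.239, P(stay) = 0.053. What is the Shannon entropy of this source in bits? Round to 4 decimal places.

H = −Σ pᵢ log₂ pᵢ.
−0.217·log₂(0.217) = 0.4783
−0.093·log₂(0.093) = 0.3187
−0.398·log₂(0.398) = 0.5290
−0.239·log₂(0.239) = 0.4935
−0.053·log₂(0.053) = 0.2246
Sum ≈ 2.0441 → 2.0441 bits.

2.0441 bits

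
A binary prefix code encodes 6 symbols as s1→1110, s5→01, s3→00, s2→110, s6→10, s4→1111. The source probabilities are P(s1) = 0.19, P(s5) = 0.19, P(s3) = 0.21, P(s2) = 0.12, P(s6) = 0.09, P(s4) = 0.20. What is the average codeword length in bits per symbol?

2.9 bits/symbol

L̄ = Σ pᵢ·ℓᵢ = 0.19·4 + 0.19·2 + 0.21·2 + 0.12·3 + 0.09·2 + 0.20·4 = 2.9 bits/symbol.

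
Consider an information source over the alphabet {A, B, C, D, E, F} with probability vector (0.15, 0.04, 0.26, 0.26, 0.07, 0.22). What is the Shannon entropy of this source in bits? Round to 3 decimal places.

2.356 bits

H = −Σ pᵢ log₂ pᵢ.
−0.15·log₂(0.15) = 0.4105
−0.04·log₂(0.04) = 0.1858
−0.26·log₂(0.26) = 0.5053
−0.26·log₂(0.26) = 0.5053
−0.07·log₂(0.07) = 0.2686
−0.22·log₂(0.22) = 0.4806
Sum ≈ 2.3560 → 2.356 bits.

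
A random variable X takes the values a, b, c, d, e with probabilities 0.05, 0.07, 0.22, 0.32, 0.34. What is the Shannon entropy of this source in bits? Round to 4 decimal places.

H = −Σ pᵢ log₂ pᵢ.
−0.05·log₂(0.05) = 0.2161
−0.07·log₂(0.07) = 0.2686
−0.22·log₂(0.22) = 0.4806
−0.32·log₂(0.32) = 0.5260
−0.34·log₂(0.34) = 0.5292
Sum ≈ 2.0204 → 2.0204 bits.

2.0204 bits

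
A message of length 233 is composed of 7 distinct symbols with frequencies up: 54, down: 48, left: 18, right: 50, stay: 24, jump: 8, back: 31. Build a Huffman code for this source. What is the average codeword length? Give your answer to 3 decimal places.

Probabilities are the counts divided by 233.
Repeatedly combine the two least-probable nodes; the expected code length is the sum of the merged weights.
merge 8/233 + 18/233 → 26/233
merge 24/233 + 26/233 → 50/233
merge 31/233 + 48/233 → 79/233
merge 50/233 + 50/233 → 100/233
merge 54/233 + 79/233 → 133/233
merge 100/233 + 133/233 → 1
L = 26/233 + 50/233 + 79/233 + 100/233 + 133/233 + 1 = 621/233 ≈ 2.665 bits/symbol.

2.665 bits/symbol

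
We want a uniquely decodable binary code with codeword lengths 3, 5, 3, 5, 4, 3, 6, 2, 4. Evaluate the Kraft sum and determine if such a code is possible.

With common denominator 2^6 = 64: Σ 2^(−ℓᵢ) = 8/64 + 2/64 + 8/64 + 2/64 + 4/64 + 8/64 + 1/64 + 16/64 + 4/64 = 53/64 = 0.828125.
Kraft's inequality requires Σ ≤ 1; here Σ = 0.828125 ≤ 1, so such a prefix code exists.

0.828125; yes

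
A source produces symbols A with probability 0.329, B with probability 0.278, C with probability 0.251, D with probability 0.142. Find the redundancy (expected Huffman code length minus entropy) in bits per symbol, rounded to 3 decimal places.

Entropy H = −Σ p log₂ p ≈ 1.9415 bits.
Huffman merges: 71/500+251/1000→393/1000; 139/500+329/1000→607/1000; 393/1000+607/1000→1. L = 2 ≈ 2.0000.
L − H = 2.0000 − 1.9415 = 0.058 bits.

0.058 bits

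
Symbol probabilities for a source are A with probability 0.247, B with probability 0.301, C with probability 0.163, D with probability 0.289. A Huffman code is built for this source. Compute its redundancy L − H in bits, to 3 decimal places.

0.036 bits

Entropy H = −Σ p log₂ p ≈ 1.9638 bits.
Huffman merges: 163/1000+247/1000→41/100; 289/1000+301/1000→59/100; 41/100+59/100→1. L = 2 ≈ 2.0000.
L − H = 2.0000 − 1.9638 = 0.036 bits.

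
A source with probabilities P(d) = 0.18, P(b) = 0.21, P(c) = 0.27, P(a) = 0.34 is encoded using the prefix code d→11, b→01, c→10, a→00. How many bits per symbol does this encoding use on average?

2 bits/symbol

L̄ = Σ pᵢ·ℓᵢ = 0.18·2 + 0.21·2 + 0.27·2 + 0.34·2 = 2 bits/symbol.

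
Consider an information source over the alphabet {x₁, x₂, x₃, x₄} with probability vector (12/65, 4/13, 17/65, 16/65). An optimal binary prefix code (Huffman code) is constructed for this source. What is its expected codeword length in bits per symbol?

Repeatedly combine the two least-probable nodes; the expected code length is the sum of the merged weights.
merge 12/65 + 16/65 → 28/65
merge 17/65 + 4/13 → 37/65
merge 28/65 + 37/65 → 1
L = 28/65 + 37/65 + 1 = 2 bits/symbol.

2 bits/symbol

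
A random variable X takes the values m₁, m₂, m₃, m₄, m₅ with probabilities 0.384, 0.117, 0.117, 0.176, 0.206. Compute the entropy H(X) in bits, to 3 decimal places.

H = −Σ pᵢ log₂ pᵢ.
−0.384·log₂(0.384) = 0.5302
−0.117·log₂(0.117) = 0.3622
−0.117·log₂(0.117) = 0.3622
−0.176·log₂(0.176) = 0.4411
−0.206·log₂(0.206) = 0.4695
Sum ≈ 2.1652 → 2.165 bits.

2.165 bits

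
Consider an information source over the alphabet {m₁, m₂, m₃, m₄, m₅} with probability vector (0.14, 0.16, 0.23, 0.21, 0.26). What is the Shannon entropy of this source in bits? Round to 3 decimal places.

2.286 bits

H = −Σ pᵢ log₂ pᵢ.
−0.14·log₂(0.14) = 0.3971
−0.16·log₂(0.16) = 0.4230
−0.23·log₂(0.23) = 0.4877
−0.21·log₂(0.21) = 0.4728
−0.26·log₂(0.26) = 0.5053
Sum ≈ 2.2859 → 2.286 bits.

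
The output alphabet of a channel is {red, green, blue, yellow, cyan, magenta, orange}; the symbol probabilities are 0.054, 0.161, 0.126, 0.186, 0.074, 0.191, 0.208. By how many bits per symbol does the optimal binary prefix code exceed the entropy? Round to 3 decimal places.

0.044 bits

Entropy H = −Σ p log₂ p ≈ 2.6848 bits.
Huffman merges: 27/500+37/500→16/125; 63/500+16/125→127/500; 161/1000+93/500→347/1000; 191/1000+26/125→399/1000; 127/500+347/1000→601/1000; 399/1000+601/1000→1. L = 2729/1000 ≈ 2.7290.
L − H = 2.7290 − 2.6848 = 0.044 bits.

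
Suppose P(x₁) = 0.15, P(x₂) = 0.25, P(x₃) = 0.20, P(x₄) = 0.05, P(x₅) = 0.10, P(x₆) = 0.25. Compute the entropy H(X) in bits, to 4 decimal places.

2.4232 bits

H = −Σ pᵢ log₂ pᵢ.
−0.15·log₂(0.15) = 0.4105
−0.25·log₂(0.25) = 0.5000
−0.20·log₂(0.20) = 0.4644
−0.05·log₂(0.05) = 0.2161
−0.10·log₂(0.10) = 0.3322
−0.25·log₂(0.25) = 0.5000
Sum ≈ 2.4232 → 2.4232 bits.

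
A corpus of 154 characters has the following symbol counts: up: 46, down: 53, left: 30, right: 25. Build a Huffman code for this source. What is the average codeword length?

2 bits/symbol

Probabilities are the counts divided by 154.
Repeatedly combine the two least-probable nodes; the expected code length is the sum of the merged weights.
merge 25/154 + 15/77 → 5/14
merge 23/77 + 53/154 → 9/14
merge 5/14 + 9/14 → 1
L = 5/14 + 9/14 + 1 = 2 bits/symbol.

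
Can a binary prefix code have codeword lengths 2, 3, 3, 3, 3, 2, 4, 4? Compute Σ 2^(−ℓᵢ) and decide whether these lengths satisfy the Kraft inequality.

With common denominator 2^4 = 16: Σ 2^(−ℓᵢ) = 4/16 + 2/16 + 2/16 + 2/16 + 2/16 + 4/16 + 1/16 + 1/16 = 18/16 = 1.125.
Kraft's inequality requires Σ ≤ 1; here Σ = 1.125 > 1, so no such prefix code exists.

1.125; no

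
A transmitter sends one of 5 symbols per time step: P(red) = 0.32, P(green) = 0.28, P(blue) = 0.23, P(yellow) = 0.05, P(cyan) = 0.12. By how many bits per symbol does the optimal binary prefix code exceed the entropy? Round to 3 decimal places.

0.059 bits

Entropy H = −Σ p log₂ p ≈ 2.1111 bits.
Huffman merges: 1/20+3/25→17/100; 17/100+23/100→2/5; 7/25+8/25→3/5; 2/5+3/5→1. L = 217/100 ≈ 2.1700.
L − H = 2.1700 − 2.1111 = 0.059 bits.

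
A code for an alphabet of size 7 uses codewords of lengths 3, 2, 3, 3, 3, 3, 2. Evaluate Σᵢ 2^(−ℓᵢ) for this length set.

With common denominator 2^3 = 8: Σ 2^(−ℓᵢ) = 1/8 + 2/8 + 1/8 + 1/8 + 1/8 + 1/8 + 2/8 = 9/8 = 1.125.

1.125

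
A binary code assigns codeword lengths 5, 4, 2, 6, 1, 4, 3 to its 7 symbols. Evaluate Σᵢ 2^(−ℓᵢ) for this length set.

With common denominator 2^6 = 64: Σ 2^(−ℓᵢ) = 2/64 + 4/64 + 16/64 + 1/64 + 32/64 + 4/64 + 8/64 = 67/64 = 1.046875.

1.046875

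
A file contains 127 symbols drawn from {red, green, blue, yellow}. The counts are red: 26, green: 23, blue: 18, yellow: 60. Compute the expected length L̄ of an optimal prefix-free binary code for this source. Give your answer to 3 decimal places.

1.850 bits/symbol

Probabilities are the counts divided by 127.
Repeatedly combine the two least-probable nodes; the expected code length is the sum of the merged weights.
merge 18/127 + 23/127 → 41/127
merge 26/127 + 41/127 → 67/127
merge 60/127 + 67/127 → 1
L = 41/127 + 67/127 + 1 = 235/127 ≈ 1.850 bits/symbol.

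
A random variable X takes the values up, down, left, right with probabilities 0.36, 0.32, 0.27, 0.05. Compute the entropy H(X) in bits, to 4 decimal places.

H = −Σ pᵢ log₂ pᵢ.
−0.36·log₂(0.36) = 0.5306
−0.32·log₂(0.32) = 0.5260
−0.27·log₂(0.27) = 0.5100
−0.05·log₂(0.05) = 0.2161
Sum ≈ 1.7828 → 1.7828 bits.

1.7828 bits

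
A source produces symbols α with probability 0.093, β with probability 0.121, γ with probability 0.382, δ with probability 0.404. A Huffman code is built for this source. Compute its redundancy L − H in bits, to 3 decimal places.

0.064 bits

Entropy H = −Σ p log₂ p ≈ 1.7460 bits.
Huffman merges: 93/1000+121/1000→107/500; 107/500+191/500→149/250; 101/250+149/250→1. L = 181/100 ≈ 1.8100.
L − H = 1.8100 − 1.7460 = 0.064 bits.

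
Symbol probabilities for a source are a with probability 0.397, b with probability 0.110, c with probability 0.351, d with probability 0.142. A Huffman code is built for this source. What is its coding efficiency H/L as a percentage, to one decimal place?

97.5%

Entropy H = −Σ p log₂ p ≈ 1.8095 bits.
Huffman merges: 11/100+71/500→63/250; 63/250+351/1000→603/1000; 397/1000+603/1000→1. L = 371/200 ≈ 1.8550.
Efficiency = H/L = 1.8095/1.8550 = 97.5%.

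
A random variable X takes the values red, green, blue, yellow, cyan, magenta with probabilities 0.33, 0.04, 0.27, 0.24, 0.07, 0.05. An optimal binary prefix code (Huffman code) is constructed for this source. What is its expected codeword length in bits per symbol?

Repeatedly combine the two least-probable nodes; the expected code length is the sum of the merged weights.
merge 1/25 + 1/20 → 9/100
merge 7/100 + 9/100 → 4/25
merge 4/25 + 6/25 → 2/5
merge 27/100 + 33/100 → 3/5
merge 2/5 + 3/5 → 1
L = 9/100 + 4/25 + 2/5 + 3/5 + 1 = 9/4 = 2.25 bits/symbol.

2.25 bits/symbol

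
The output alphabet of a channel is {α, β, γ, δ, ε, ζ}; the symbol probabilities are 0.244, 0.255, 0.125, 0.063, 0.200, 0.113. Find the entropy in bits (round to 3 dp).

H = −Σ pᵢ log₂ pᵢ.
−0.244·log₂(0.244) = 0.4966
−0.255·log₂(0.255) = 0.5027
−0.125·log₂(0.125) = 0.3750
−0.063·log₂(0.063) = 0.2513
−0.200·log₂(0.200) = 0.4644
−0.113·log₂(0.113) = 0.3555
Sum ≈ 2.4454 → 2.445 bits.

2.445 bits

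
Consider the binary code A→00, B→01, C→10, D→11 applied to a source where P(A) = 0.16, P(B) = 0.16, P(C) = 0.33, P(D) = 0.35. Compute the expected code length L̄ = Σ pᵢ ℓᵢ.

L̄ = Σ pᵢ·ℓᵢ = 0.16·2 + 0.16·2 + 0.33·2 + 0.35·2 = 2 bits/symbol.

2 bits/symbol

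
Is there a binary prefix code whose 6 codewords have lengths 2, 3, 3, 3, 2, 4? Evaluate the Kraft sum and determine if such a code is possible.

With common denominator 2^4 = 16: Σ 2^(−ℓᵢ) = 4/16 + 2/16 + 2/16 + 2/16 + 4/16 + 1/16 = 15/16 = 0.9375.
Kraft's inequality requires Σ ≤ 1; here Σ = 0.9375 ≤ 1, so such a prefix code exists.

0.9375; yes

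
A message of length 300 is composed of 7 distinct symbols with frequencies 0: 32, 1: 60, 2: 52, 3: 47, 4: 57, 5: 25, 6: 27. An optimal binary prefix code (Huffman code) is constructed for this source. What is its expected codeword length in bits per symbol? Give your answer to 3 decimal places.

2.783 bits/symbol

Probabilities are the counts divided by 300.
Repeatedly combine the two least-probable nodes; the expected code length is the sum of the merged weights.
merge 1/12 + 9/100 → 13/75
merge 8/75 + 47/300 → 79/300
merge 13/75 + 13/75 → 26/75
merge 19/100 + 1/5 → 39/100
merge 79/300 + 26/75 → 61/100
merge 39/100 + 61/100 → 1
L = 13/75 + 79/300 + 26/75 + 39/100 + 61/100 + 1 = 167/60 ≈ 2.783 bits/symbol.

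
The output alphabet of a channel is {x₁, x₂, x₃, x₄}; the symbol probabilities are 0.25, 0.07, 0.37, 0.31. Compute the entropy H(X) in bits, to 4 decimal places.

1.8231 bits

H = −Σ pᵢ log₂ pᵢ.
−0.25·log₂(0.25) = 0.5000
−0.07·log₂(0.07) = 0.2686
−0.37·log₂(0.37) = 0.5307
−0.31·log₂(0.31) = 0.5238
Sum ≈ 1.8231 → 1.8231 bits.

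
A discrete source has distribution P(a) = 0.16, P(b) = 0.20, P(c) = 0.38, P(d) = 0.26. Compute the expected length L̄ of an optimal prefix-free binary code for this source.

1.98 bits/symbol

Repeatedly combine the two least-probable nodes; the expected code length is the sum of the merged weights.
merge 4/25 + 1/5 → 9/25
merge 13/50 + 9/25 → 31/50
merge 19/50 + 31/50 → 1
L = 9/25 + 31/50 + 1 = 99/50 = 1.98 bits/symbol.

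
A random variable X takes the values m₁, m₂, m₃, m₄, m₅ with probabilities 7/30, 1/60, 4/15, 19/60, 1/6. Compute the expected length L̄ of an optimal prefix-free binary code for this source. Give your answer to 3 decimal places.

2.183 bits/symbol

Repeatedly combine the two least-probable nodes; the expected code length is the sum of the merged weights.
merge 1/60 + 1/6 → 11/60
merge 11/60 + 7/30 → 5/12
merge 4/15 + 19/60 → 7/12
merge 5/12 + 7/12 → 1
L = 11/60 + 5/12 + 7/12 + 1 = 131/60 ≈ 2.183 bits/symbol.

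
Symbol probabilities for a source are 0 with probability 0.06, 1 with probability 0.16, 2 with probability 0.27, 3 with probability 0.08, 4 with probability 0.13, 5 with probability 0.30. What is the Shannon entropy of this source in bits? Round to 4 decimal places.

H = −Σ pᵢ log₂ pᵢ.
−0.06·log₂(0.06) = 0.2435
−0.16·log₂(0.16) = 0.4230
−0.27·log₂(0.27) = 0.5100
−0.08·log₂(0.08) = 0.2915
−0.13·log₂(0.13) = 0.3826
−0.30·log₂(0.30) = 0.5211
Sum ≈ 2.3718 → 2.3718 bits.

2.3718 bits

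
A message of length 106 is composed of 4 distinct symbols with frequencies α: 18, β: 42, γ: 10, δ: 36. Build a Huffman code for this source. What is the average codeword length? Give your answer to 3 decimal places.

1.868 bits/symbol

Probabilities are the counts divided by 106.
Repeatedly combine the two least-probable nodes; the expected code length is the sum of the merged weights.
merge 5/53 + 9/53 → 14/53
merge 14/53 + 18/53 → 32/53
merge 21/53 + 32/53 → 1
L = 14/53 + 32/53 + 1 = 99/53 ≈ 1.868 bits/symbol.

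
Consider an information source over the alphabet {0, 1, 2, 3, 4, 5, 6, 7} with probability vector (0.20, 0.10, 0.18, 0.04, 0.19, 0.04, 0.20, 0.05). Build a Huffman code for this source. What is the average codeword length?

2.81 bits/symbol

Repeatedly combine the two least-probable nodes; the expected code length is the sum of the merged weights.
merge 1/25 + 1/25 → 2/25
merge 1/20 + 2/25 → 13/100
merge 1/10 + 13/100 → 23/100
merge 9/50 + 19/100 → 37/100
merge 1/5 + 1/5 → 2/5
merge 23/100 + 37/100 → 3/5
merge 2/5 + 3/5 → 1
L = 2/25 + 13/100 + 23/100 + 37/100 + 2/5 + 3/5 + 1 = 281/100 = 2.81 bits/symbol.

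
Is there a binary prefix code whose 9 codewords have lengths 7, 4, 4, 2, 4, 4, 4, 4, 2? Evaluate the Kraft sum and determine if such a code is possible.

With common denominator 2^7 = 128: Σ 2^(−ℓᵢ) = 1/128 + 8/128 + 8/128 + 32/128 + 8/128 + 8/128 + 8/128 + 8/128 + 32/128 = 113/128 = 0.8828125.
Kraft's inequality requires Σ ≤ 1; here Σ = 0.8828125 ≤ 1, so such a prefix code exists.

0.8828125; yes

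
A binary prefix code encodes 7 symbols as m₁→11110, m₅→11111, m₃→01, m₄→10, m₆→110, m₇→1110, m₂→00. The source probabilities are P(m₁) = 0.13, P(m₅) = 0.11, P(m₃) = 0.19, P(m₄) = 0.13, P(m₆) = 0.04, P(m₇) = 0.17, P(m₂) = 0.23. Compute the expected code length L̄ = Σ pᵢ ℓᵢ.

L̄ = Σ pᵢ·ℓᵢ = 0.13·5 + 0.11·5 + 0.19·2 + 0.13·2 + 0.04·3 + 0.17·4 + 0.23·2 = 3.1 bits/symbol.

3.1 bits/symbol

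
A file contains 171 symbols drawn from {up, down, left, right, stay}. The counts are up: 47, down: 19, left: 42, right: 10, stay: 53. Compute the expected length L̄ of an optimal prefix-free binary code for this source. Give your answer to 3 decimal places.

Probabilities are the counts divided by 171.
Repeatedly combine the two least-probable nodes; the expected code length is the sum of the merged weights.
merge 10/171 + 1/9 → 29/171
merge 29/171 + 14/57 → 71/171
merge 47/171 + 53/171 → 100/171
merge 71/171 + 100/171 → 1
L = 29/171 + 71/171 + 100/171 + 1 = 371/171 ≈ 2.170 bits/symbol.

2.170 bits/symbol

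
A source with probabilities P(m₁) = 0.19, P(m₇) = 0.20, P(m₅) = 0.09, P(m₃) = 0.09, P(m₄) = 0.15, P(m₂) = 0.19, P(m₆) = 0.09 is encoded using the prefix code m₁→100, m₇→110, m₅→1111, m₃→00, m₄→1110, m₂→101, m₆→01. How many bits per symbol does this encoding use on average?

3.06 bits/symbol

L̄ = Σ pᵢ·ℓᵢ = 0.19·3 + 0.20·3 + 0.09·4 + 0.09·2 + 0.15·4 + 0.19·3 + 0.09·2 = 3.06 bits/symbol.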